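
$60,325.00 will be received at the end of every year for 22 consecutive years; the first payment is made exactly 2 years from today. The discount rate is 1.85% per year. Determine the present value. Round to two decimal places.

$1,062,527.12

Ordinary annuity of 22 payments, first payment at period 2.
Periodic rate r = 0.0185 per year.
The ordinary-annuity PV formula values the stream one period before the first payment (period 1); discount that back 1 periods:
PV₀ = 60,325 × [1 − (1+r)^−22] / r × (1+r)^−1 = $1,062,527.12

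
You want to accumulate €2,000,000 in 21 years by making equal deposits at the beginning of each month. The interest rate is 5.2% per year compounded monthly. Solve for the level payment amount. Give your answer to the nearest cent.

Level annuity due; solve FV = PMT × [((1+r)^n − 1)/r] × (1+r) for PMT.
Periodic rate r = 0.052/12 per month; n is counted in months.
With n = 252: PMT = 2,000,000 / ([((1+r)^n − 1)/r] × (1+r)) = €4,373.22

€4,373.22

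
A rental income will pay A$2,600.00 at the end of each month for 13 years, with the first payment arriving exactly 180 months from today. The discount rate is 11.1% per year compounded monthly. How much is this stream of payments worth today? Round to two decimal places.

A$41,221.95

Ordinary annuity of 156 payments, first payment at period 180.
Periodic rate r = 0.111/12 per month; n is counted in months.
The ordinary-annuity PV formula values the stream one period before the first payment (period 179); discount that back 179 periods:
PV₀ = 2,600 × [1 − (1+r)^−156] / r × (1+r)^−179 = A$41,221.95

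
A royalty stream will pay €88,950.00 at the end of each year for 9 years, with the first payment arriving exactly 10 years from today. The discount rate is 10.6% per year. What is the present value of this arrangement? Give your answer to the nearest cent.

€202,027.50

Ordinary annuity of 9 payments, first payment at period 10.
Periodic rate r = 0.106 per year.
The ordinary-annuity PV formula values the stream one period before the first payment (period 9); discount that back 9 periods:
PV₀ = 88,950 × [1 − (1+r)^−9] / r × (1+r)^−9 = €202,027.50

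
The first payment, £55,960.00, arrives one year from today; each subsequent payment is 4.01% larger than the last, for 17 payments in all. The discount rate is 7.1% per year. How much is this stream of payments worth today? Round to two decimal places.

£710,034.82

Periodic rate r = 0.071 per year.
Growing ordinary annuity: PV = PMT₁ × [1 − ((1+g)/(1+r))^n] / (r − g) = 55,960 × [1 − ((1+0.0401)/(1+r))^17] / (r − 0.0401) = £710,034.82.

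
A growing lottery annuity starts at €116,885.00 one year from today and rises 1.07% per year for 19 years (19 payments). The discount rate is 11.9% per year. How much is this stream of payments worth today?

Periodic rate r = 0.119 per year.
Growing ordinary annuity: PV = PMT₁ × [1 − ((1+g)/(1+r))^n] / (r − g) = 116,885 × [1 − ((1+0.0107)/(1+r))^19] / (r − 0.0107) = €923,250.02.

€923,250.02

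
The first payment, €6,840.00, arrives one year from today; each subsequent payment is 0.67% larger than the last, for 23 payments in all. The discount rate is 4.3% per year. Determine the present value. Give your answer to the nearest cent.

€105,001.73

Periodic rate r = 0.043 per year.
Growing ordinary annuity: PV = PMT₁ × [1 − ((1+g)/(1+r))^n] / (r − g) = 6,840 × [1 − ((1+0.0067)/(1+r))^23] / (r − 0.0067) = €105,001.73.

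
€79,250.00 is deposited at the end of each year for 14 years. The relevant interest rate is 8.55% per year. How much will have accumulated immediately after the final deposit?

This is an ordinary annuity: 14 deposits of €79,250.00 at the end of each year.
Periodic rate r = 0.0855 per year.
FV = PMT × [((1+r)^n − 1)/r] = 79,250 × [(1+r)^14 − 1] / r = €1,996,247.02

€1,996,247.02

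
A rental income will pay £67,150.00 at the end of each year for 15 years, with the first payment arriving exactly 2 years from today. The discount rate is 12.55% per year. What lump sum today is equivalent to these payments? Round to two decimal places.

£394,697.25

Ordinary annuity of 15 payments, first payment at period 2.
Periodic rate r = 0.1255 per year.
The ordinary-annuity PV formula values the stream one period before the first payment (period 1); discount that back 1 periods:
PV₀ = 67,150 × [1 − (1+r)^−15] / r × (1+r)^−1 = £394,697.25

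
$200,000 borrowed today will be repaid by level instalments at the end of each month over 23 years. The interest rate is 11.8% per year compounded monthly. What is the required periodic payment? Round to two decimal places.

$2,108.25

Level ordinary annuity; solve PV = PMT × [(1 − (1+r)^−n)/r] for PMT.
Periodic rate r = 0.118/12 per month; n is counted in months.
With n = 276: PMT = 200,000 / ([(1 − (1+r)^−n)/r]) = $2,108.25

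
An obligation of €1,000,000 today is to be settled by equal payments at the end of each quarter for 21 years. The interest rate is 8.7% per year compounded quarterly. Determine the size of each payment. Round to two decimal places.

€26,019.17

Level ordinary annuity; solve PV = PMT × [(1 − (1+r)^−n)/r] for PMT.
Periodic rate r = 0.087/4 per quarter; n is counted in quarters.
With n = 84: PMT = 1,000,000 / ([(1 − (1+r)^−n)/r]) = €26,019.17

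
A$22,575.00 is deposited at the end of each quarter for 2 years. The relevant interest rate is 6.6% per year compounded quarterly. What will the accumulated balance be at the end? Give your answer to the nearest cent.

A$191,381.02

This is an ordinary annuity: 8 deposits of A$22,575.00 at the end of each quarter.
Periodic rate r = 0.066/4 per quarter; n is counted in quarters.
FV = PMT × [((1+r)^n − 1)/r] = 22,575 × [(1+r)^8 − 1] / r = A$191,381.02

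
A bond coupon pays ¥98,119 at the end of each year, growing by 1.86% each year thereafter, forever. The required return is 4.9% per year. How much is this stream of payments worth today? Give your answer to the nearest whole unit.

¥3,227,599

Periodic rate r = 0.049 per year.
Growing perpetuity (Gordon): PV = PMT₁ / (r − g) = 98,119 / (r − 0.0186) = ¥3,227,599.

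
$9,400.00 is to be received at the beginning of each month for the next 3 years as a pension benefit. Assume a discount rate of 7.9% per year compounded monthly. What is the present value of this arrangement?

This is an annuity due: 36 payments of $9,400.00 at the beginning of each month.
Periodic rate r = 0.079/12 per month; n is counted in months.
PV = PMT × [(1 − (1+r)^−n)/r] × (1+r) = 9,400 × [1 − (1+r)^−36] / r × (1+r) = $302,390.75

$302,390.75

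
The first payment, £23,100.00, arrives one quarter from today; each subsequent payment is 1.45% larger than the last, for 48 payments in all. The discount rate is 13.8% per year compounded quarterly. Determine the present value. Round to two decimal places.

£702,501.97

Periodic rate r = 0.138/4 per quarter; n is counted in quarters.
Growing ordinary annuity: PV = PMT₁ × [1 − ((1+g)/(1+r))^n] / (r − g) = 23,100 × [1 − ((1+0.0145)/(1+r))^48] / (r − 0.0145) = £702,501.97.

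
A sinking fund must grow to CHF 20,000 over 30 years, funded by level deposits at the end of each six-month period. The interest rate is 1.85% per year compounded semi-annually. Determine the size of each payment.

CHF 250.85

Level ordinary annuity; solve FV = PMT × [((1+r)^n − 1)/r] for PMT.
Periodic rate r = 0.0185/2 per half-year; n is counted in half-years.
With n = 60: PMT = 20,000 / ([((1+r)^n − 1)/r]) = CHF 250.85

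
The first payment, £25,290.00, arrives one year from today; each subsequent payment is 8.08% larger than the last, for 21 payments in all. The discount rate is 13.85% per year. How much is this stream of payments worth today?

£291,262.97

Periodic rate r = 0.1385 per year.
Growing ordinary annuity: PV = PMT₁ × [1 − ((1+g)/(1+r))^n] / (r − g) = 25,290 × [1 − ((1+0.0808)/(1+r))^21] / (r − 0.0808) = £291,262.97.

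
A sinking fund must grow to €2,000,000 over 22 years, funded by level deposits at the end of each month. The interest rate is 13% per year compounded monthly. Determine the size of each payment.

€1,337.86

Level ordinary annuity; solve FV = PMT × [((1+r)^n − 1)/r] for PMT.
Periodic rate r = 0.13/12 per month; n is counted in months.
With n = 264: PMT = 2,000,000 / ([((1+r)^n − 1)/r]) = €1,337.86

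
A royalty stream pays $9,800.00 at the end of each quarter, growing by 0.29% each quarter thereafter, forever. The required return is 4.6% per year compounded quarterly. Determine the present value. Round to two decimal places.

Periodic rate r = 0.046/4 per quarter.
Growing perpetuity (Gordon): PV = PMT₁ / (r − g) = 9,800 / (r − 0.0029) = $1,139,534.88.

$1,139,534.88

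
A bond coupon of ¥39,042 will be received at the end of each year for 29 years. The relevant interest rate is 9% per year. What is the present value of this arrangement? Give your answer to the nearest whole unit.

¥398,161

This is an ordinary annuity: 29 payments of ¥39,042 at the end of each year.
Periodic rate r = 0.09 per year.
PV = PMT × [(1 − (1+r)^−n)/r] = 39,042 × [1 − (1+r)^−29] / r = ¥398,161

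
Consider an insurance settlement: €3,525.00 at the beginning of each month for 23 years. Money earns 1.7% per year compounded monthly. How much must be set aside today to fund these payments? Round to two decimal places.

This is an annuity due: 276 payments of €3,525.00 at the beginning of each month.
Periodic rate r = 0.017/12 per month; n is counted in months.
PV = PMT × [(1 − (1+r)^−n)/r] × (1+r) = 3,525 × [1 − (1+r)^−276] / r × (1+r) = €805,916.67

€805,916.67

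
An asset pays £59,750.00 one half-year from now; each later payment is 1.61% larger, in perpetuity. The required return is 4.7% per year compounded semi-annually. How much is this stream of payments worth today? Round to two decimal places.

Periodic rate r = 0.047/2 per half-year.
Growing perpetuity (Gordon): PV = PMT₁ / (r − g) = 59,750 / (r − 0.0161) = £8,074,324.32.

£8,074,324.32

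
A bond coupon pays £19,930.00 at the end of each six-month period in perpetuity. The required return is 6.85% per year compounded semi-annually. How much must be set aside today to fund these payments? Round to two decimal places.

Periodic rate r = 0.0685/2 per half-year.
Level perpetuity: PV = PMT / r = 19,930 / (0.0685/2) = £581,897.81.

£581,897.81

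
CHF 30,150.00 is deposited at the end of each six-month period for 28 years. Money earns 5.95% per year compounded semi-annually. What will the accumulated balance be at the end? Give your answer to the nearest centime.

CHF 4,219,921.50

This is an ordinary annuity: 56 deposits of CHF 30,150.00 at the end of each six-month period.
Periodic rate r = 0.0595/2 per half-year; n is counted in half-years.
FV = PMT × [((1+r)^n − 1)/r] = 30,150 × [(1+r)^56 − 1] / r = CHF 4,219,921.50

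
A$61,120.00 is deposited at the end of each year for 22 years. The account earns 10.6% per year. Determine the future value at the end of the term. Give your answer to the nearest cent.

This is an ordinary annuity: 22 deposits of A$61,120.00 at the end of each year.
Periodic rate r = 0.106 per year.
FV = PMT × [((1+r)^n − 1)/r] = 61,120 × [(1+r)^22 − 1] / r = A$4,713,817.71

A$4,713,817.71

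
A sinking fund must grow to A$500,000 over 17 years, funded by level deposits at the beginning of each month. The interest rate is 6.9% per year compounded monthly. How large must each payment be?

A$1,287.16

Level annuity due; solve FV = PMT × [((1+r)^n − 1)/r] × (1+r) for PMT.
Periodic rate r = 0.069/12 per month; n is counted in months.
With n = 204: PMT = 500,000 / ([((1+r)^n − 1)/r] × (1+r)) = A$1,287.16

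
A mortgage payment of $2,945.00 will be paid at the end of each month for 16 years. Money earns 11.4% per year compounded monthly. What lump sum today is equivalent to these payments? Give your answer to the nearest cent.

$259,539.96

This is an ordinary annuity: 192 payments of $2,945.00 at the end of each month.
Periodic rate r = 0.114/12 per month; n is counted in months.
PV = PMT × [(1 − (1+r)^−n)/r] = 2,945 × [1 − (1+r)^−192] / r = $259,539.96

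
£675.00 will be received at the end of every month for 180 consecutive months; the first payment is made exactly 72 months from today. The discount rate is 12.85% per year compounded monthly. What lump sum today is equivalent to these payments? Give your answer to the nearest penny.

Ordinary annuity of 180 payments, first payment at period 72.
Periodic rate r = 0.1285/12 per month; n is counted in months.
The ordinary-annuity PV formula values the stream one period before the first payment (period 71); discount that back 71 periods:
PV₀ = 675 × [1 − (1+r)^−180] / r × (1+r)^−71 = £25,240.07

£25,240.07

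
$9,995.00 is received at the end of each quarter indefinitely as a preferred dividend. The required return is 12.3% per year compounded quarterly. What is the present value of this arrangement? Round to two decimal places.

Periodic rate r = 0.123/4 per quarter.
Level perpetuity: PV = PMT / r = 9,995 / (0.123/4) = $325,040.65.

$325,040.65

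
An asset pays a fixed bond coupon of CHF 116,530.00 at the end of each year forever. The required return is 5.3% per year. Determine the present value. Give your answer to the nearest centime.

CHF 2,198,679.25

Periodic rate r = 0.053 per year.
Level perpetuity: PV = PMT / r = 116,530 / (0.053) = CHF 2,198,679.25.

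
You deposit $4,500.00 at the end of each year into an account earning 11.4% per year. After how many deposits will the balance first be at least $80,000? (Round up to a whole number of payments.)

Periodic rate r = 0.114 per year.
Ordinary annuity FV: 80,000 = 4,500 × [((1+r)^n − 1)/r].
(1+r)^n = 1 + 80,000 × r / 4,500, so n = ln(1 + 80,000·r/4,500) / ln(1+r) = 10.26.
Round up to a whole number of payments: n = 11.

11 payments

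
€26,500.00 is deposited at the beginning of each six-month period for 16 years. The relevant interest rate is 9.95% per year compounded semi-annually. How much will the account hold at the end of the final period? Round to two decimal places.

€2,084,991.86

This is an annuity due: 32 deposits of €26,500.00 at the beginning of each six-month period.
Periodic rate r = 0.0995/2 per half-year; n is counted in half-years.
FV = PMT × [((1+r)^n − 1)/r] × (1+r) = 26,500 × [(1+r)^32 − 1] / r × (1+r) = €2,084,991.86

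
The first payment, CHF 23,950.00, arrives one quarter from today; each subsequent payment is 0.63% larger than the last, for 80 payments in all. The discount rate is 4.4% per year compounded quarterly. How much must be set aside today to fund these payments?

CHF 1,585,696.91

Periodic rate r = 0.044/4 per quarter; n is counted in quarters.
Growing ordinary annuity: PV = PMT₁ × [1 − ((1+g)/(1+r))^n] / (r − g) = 23,950 × [1 − ((1+0.0063)/(1+r))^80] / (r − 0.0063) = CHF 1,585,696.91.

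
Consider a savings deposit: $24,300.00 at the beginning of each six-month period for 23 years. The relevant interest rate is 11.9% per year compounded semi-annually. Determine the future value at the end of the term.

$5,745,105.64

This is an annuity due: 46 deposits of $24,300.00 at the beginning of each six-month period.
Periodic rate r = 0.119/2 per half-year; n is counted in half-years.
FV = PMT × [((1+r)^n − 1)/r] × (1+r) = 24,300 × [(1+r)^46 − 1] / r × (1+r) = $5,745,105.64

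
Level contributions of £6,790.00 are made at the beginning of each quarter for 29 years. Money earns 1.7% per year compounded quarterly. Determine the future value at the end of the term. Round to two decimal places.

This is an annuity due: 116 deposits of £6,790.00 at the beginning of each quarter.
Periodic rate r = 0.017/4 per quarter; n is counted in quarters.
FV = PMT × [((1+r)^n − 1)/r] × (1+r) = 6,790 × [(1+r)^116 − 1] / r × (1+r) = £1,019,637.50

£1,019,637.50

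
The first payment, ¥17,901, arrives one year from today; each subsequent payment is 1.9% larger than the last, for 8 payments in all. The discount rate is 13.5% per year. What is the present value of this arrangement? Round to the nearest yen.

¥89,179

Periodic rate r = 0.135 per year.
Growing ordinary annuity: PV = PMT₁ × [1 − ((1+g)/(1+r))^n] / (r − g) = 17,901 × [1 − ((1+0.019)/(1+r))^8] / (r − 0.019) = ¥89,179.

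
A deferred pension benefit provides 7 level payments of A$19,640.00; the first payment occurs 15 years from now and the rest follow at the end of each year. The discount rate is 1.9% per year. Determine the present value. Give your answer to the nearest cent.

Ordinary annuity of 7 payments, first payment at period 15.
Periodic rate r = 0.019 per year.
The ordinary-annuity PV formula values the stream one period before the first payment (period 14); discount that back 14 periods:
PV₀ = 19,640 × [1 − (1+r)^−7] / r × (1+r)^−14 = A$98,041.93

A$98,041.93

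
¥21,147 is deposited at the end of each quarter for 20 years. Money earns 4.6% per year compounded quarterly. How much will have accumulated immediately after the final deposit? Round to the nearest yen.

This is an ordinary annuity: 80 deposits of ¥21,147 at the end of each quarter.
Periodic rate r = 0.046/4 per quarter; n is counted in quarters.
FV = PMT × [((1+r)^n − 1)/r] = 21,147 × [(1+r)^80 − 1] / r = ¥2,751,228

¥2,751,228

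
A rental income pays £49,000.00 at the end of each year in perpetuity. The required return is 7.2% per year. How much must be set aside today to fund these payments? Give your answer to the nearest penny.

Periodic rate r = 0.072 per year.
Level perpetuity: PV = PMT / r = 49,000 / (0.072) = £680,555.56.

£680,555.56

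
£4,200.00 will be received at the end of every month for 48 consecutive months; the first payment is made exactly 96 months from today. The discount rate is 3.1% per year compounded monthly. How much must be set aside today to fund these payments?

£148,207.59

Ordinary annuity of 48 payments, first payment at period 96.
Periodic rate r = 0.031/12 per month; n is counted in months.
The ordinary-annuity PV formula values the stream one period before the first payment (period 95); discount that back 95 periods:
PV₀ = 4,200 × [1 − (1+r)^−48] / r × (1+r)^−95 = £148,207.59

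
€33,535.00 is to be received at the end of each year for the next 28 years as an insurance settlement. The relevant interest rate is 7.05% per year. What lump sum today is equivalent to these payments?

€405,061.13

This is an ordinary annuity: 28 payments of €33,535.00 at the end of each year.
Periodic rate r = 0.0705 per year.
PV = PMT × [(1 − (1+r)^−n)/r] = 33,535 × [1 − (1+r)^−28] / r = €405,061.13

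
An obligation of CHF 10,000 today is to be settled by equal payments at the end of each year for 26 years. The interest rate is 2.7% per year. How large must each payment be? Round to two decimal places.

Level ordinary annuity; solve PV = PMT × [(1 − (1+r)^−n)/r] for PMT.
Periodic rate r = 0.027 per year.
With n = 26: PMT = 10,000 / ([(1 − (1+r)^−n)/r]) = CHF 540.25

CHF 540.25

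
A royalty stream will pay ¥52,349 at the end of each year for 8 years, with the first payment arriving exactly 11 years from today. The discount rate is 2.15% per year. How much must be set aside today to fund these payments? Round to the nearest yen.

Ordinary annuity of 8 payments, first payment at period 11.
Periodic rate r = 0.0215 per year.
The ordinary-annuity PV formula values the stream one period before the first payment (period 10); discount that back 10 periods:
PV₀ = 52,349 × [1 − (1+r)^−8] / r × (1+r)^−10 = ¥308,005

¥308,005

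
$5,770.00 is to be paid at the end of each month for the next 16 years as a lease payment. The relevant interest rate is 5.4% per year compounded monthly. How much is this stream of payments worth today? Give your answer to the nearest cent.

$740,751.96

This is an ordinary annuity: 192 payments of $5,770.00 at the end of each month.
Periodic rate r = 0.054/12 per month; n is counted in months.
PV = PMT × [(1 − (1+r)^−n)/r] = 5,770 × [1 − (1+r)^−192] / r = $740,751.96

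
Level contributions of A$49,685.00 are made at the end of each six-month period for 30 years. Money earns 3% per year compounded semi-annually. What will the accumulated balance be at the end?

This is an ordinary annuity: 60 deposits of A$49,685.00 at the end of each six-month period.
Periodic rate r = 0.03/2 per half-year; n is counted in half-years.
FV = PMT × [((1+r)^n − 1)/r] = 49,685 × [(1+r)^60 − 1] / r = A$4,780,424.97

A$4,780,424.97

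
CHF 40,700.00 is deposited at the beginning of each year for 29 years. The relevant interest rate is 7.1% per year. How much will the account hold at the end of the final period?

CHF 3,873,723.04

This is an annuity due: 29 deposits of CHF 40,700.00 at the beginning of each year.
Periodic rate r = 0.071 per year.
FV = PMT × [((1+r)^n − 1)/r] × (1+r) = 40,700 × [(1+r)^29 − 1] / r × (1+r) = CHF 3,873,723.04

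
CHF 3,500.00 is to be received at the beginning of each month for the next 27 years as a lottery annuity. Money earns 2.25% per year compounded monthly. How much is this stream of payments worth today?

This is an annuity due: 324 payments of CHF 3,500.00 at the beginning of each month.
Periodic rate r = 0.0225/12 per month; n is counted in months.
PV = PMT × [(1 − (1+r)^−n)/r] × (1+r) = 3,500 × [1 − (1+r)^−324] / r × (1+r) = CHF 850,886.79

CHF 850,886.79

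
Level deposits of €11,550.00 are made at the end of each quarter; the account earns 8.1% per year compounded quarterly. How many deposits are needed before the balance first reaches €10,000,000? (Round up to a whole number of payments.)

Periodic rate r = 0.081/4 per quarter; n is counted in quarters.
Ordinary annuity FV: 10,000,000 = 11,550 × [((1+r)^n − 1)/r].
(1+r)^n = 1 + 10,000,000 × r / 11,550, so n = ln(1 + 10,000,000·r/11,550) / ln(1+r) = 145.63.
Round up to a whole number of payments: n = 146.

146 payments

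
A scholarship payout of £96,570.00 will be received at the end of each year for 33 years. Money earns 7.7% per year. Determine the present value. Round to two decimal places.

This is an ordinary annuity: 33 payments of £96,570.00 at the end of each year.
Periodic rate r = 0.077 per year.
PV = PMT × [(1 − (1+r)^−n)/r] = 96,570 × [1 − (1+r)^−33] / r = £1,145,704.91

£1,145,704.91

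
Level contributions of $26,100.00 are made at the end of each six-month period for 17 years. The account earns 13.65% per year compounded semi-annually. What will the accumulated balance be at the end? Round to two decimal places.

This is an ordinary annuity: 34 deposits of $26,100.00 at the end of each six-month period.
Periodic rate r = 0.1365/2 per half-year; n is counted in half-years.
FV = PMT × [((1+r)^n − 1)/r] = 26,100 × [(1+r)^34 − 1] / r = $3,226,828.57

$3,226,828.57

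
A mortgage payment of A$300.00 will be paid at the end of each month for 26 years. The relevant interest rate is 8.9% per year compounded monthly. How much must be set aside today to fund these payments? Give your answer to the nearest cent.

This is an ordinary annuity: 312 payments of A$300.00 at the end of each month.
Periodic rate r = 0.089/12 per month; n is counted in months.
PV = PMT × [(1 − (1+r)^−n)/r] = 300 × [1 − (1+r)^−312] / r = A$36,416.11

A$36,416.11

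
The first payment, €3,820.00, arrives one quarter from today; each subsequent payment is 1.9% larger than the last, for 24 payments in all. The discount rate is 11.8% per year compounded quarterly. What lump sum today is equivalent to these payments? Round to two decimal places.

Periodic rate r = 0.118/4 per quarter; n is counted in quarters.
Growing ordinary annuity: PV = PMT₁ × [1 − ((1+g)/(1+r))^n] / (r − g) = 3,820 × [1 − ((1+0.019)/(1+r))^24] / (r − 0.019) = €79,348.97.

€79,348.97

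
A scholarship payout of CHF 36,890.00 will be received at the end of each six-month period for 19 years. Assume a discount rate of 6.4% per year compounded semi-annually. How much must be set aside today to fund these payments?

This is an ordinary annuity: 38 payments of CHF 36,890.00 at the end of each six-month period.
Periodic rate r = 0.064/2 per half-year; n is counted in half-years.
PV = PMT × [(1 − (1+r)^−n)/r] = 36,890 × [1 − (1+r)^−38] / r = CHF 804,531.18

CHF 804,531.18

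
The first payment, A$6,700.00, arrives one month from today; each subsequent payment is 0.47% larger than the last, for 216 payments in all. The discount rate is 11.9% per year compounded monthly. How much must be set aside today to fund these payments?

Periodic rate r = 0.119/12 per month; n is counted in months.
Growing ordinary annuity: PV = PMT₁ × [1 − ((1+g)/(1+r))^n] / (r − g) = 6,700 × [1 − ((1+0.0047)/(1+r))^216] / (r − 0.0047) = A$864,713.54.

A$864,713.54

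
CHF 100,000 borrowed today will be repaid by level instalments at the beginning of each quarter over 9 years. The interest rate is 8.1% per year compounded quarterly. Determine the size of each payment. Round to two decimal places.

CHF 3,860.87

Level annuity due; solve PV = PMT × [(1 − (1+r)^−n)/r] × (1+r) for PMT.
Periodic rate r = 0.081/4 per quarter; n is counted in quarters.
With n = 36: PMT = 100,000 / ([(1 − (1+r)^−n)/r] × (1+r)) = CHF 3,860.87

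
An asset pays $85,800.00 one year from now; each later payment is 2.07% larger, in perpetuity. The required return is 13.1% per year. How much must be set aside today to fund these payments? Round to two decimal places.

$777,878.51

Periodic rate r = 0.131 per year.
Growing perpetuity (Gordon): PV = PMT₁ / (r − g) = 85,800 / (r − 0.0207) = $777,878.51.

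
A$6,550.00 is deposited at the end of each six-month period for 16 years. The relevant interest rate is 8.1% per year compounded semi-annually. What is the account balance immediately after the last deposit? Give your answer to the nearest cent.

A$414,418.18

This is an ordinary annuity: 32 deposits of A$6,550.00 at the end of each six-month period.
Periodic rate r = 0.081/2 per half-year; n is counted in half-years.
FV = PMT × [((1+r)^n − 1)/r] = 6,550 × [(1+r)^32 − 1] / r = A$414,418.18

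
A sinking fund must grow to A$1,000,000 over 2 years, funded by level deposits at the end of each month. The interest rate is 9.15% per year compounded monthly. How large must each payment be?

Level ordinary annuity; solve FV = PMT × [((1+r)^n − 1)/r] for PMT.
Periodic rate r = 0.0915/12 per month; n is counted in months.
With n = 24: PMT = 1,000,000 / ([((1+r)^n − 1)/r]) = A$38,128.60

A$38,128.60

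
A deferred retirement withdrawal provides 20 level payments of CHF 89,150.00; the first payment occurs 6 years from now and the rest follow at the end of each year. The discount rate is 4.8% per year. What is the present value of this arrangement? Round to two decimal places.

CHF 893,936.93

Ordinary annuity of 20 payments, first payment at period 6.
Periodic rate r = 0.048 per year.
The ordinary-annuity PV formula values the stream one period before the first payment (period 5); discount that back 5 periods:
PV₀ = 89,150 × [1 − (1+r)^−20] / r × (1+r)^−5 = CHF 893,936.93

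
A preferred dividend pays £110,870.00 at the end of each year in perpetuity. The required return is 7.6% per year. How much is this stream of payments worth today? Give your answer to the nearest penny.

Periodic rate r = 0.076 per year.
Level perpetuity: PV = PMT / r = 110,870 / (0.076) = £1,458,815.79.

£1,458,815.79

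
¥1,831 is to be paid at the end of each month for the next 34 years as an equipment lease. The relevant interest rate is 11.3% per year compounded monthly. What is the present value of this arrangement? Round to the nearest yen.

¥190,196

This is an ordinary annuity: 408 payments of ¥1,831 at the end of each month.
Periodic rate r = 0.113/12 per month; n is counted in months.
PV = PMT × [(1 − (1+r)^−n)/r] = 1,831 × [1 − (1+r)^−408] / r = ¥190,196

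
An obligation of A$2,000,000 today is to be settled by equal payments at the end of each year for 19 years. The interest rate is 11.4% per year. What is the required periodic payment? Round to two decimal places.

A$261,642.62

Level ordinary annuity; solve PV = PMT × [(1 − (1+r)^−n)/r] for PMT.
Periodic rate r = 0.114 per year.
With n = 19: PMT = 2,000,000 / ([(1 − (1+r)^−n)/r]) = A$261,642.62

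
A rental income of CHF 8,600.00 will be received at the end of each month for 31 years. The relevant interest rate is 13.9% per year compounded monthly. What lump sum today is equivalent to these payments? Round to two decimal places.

This is an ordinary annuity: 372 payments of CHF 8,600.00 at the end of each month.
Periodic rate r = 0.139/12 per month; n is counted in months.
PV = PMT × [(1 − (1+r)^−n)/r] = 8,600 × [1 − (1+r)^−372] / r = CHF 732,212.04

CHF 732,212.04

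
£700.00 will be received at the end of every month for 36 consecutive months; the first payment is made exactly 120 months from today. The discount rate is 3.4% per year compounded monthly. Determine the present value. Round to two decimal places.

£17,085.73

Ordinary annuity of 36 payments, first payment at period 120.
Periodic rate r = 0.034/12 per month; n is counted in months.
The ordinary-annuity PV formula values the stream one period before the first payment (period 119); discount that back 119 periods:
PV₀ = 700 × [1 − (1+r)^−36] / r × (1+r)^−119 = £17,085.73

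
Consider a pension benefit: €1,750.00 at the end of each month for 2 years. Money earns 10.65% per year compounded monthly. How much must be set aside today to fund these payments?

This is an ordinary annuity: 24 payments of €1,750.00 at the end of each month.
Periodic rate r = 0.1065/12 per month; n is counted in months.
PV = PMT × [(1 − (1+r)^−n)/r] = 1,750 × [1 − (1+r)^−24] / r = €37,678.56

€37,678.56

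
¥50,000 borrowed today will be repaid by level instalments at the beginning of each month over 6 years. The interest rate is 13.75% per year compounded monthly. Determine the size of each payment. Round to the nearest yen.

¥1,012

Level annuity due; solve PV = PMT × [(1 − (1+r)^−n)/r] × (1+r) for PMT.
Periodic rate r = 0.1375/12 per month; n is counted in months.
With n = 72: PMT = 50,000 / ([(1 − (1+r)^−n)/r] × (1+r)) = ¥1,012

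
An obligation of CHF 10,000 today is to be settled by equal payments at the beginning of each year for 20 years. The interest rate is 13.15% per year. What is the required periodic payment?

Level annuity due; solve PV = PMT × [(1 − (1+r)^−n)/r] × (1+r) for PMT.
Periodic rate r = 0.1315 per year.
With n = 20: PMT = 10,000 / ([(1 − (1+r)^−n)/r] × (1+r)) = CHF 1,269.46

CHF 1,269.46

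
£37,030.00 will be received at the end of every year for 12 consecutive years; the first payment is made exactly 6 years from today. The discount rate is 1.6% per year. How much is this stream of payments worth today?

Ordinary annuity of 12 payments, first payment at period 6.
Periodic rate r = 0.016 per year.
The ordinary-annuity PV formula values the stream one period before the first payment (period 5); discount that back 5 periods:
PV₀ = 37,030 × [1 − (1+r)^−12] / r × (1+r)^−5 = £370,773.87

£370,773.87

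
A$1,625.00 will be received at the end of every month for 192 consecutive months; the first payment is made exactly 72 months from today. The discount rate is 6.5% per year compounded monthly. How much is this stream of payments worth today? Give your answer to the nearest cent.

A$131,971.68

Ordinary annuity of 192 payments, first payment at period 72.
Periodic rate r = 0.065/12 per month; n is counted in months.
The ordinary-annuity PV formula values the stream one period before the first payment (period 71); discount that back 71 periods:
PV₀ = 1,625 × [1 − (1+r)^−192] / r × (1+r)^−71 = A$131,971.68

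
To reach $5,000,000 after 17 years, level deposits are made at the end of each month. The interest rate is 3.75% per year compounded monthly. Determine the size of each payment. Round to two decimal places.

$17,558.82

Level ordinary annuity; solve FV = PMT × [((1+r)^n − 1)/r] for PMT.
Periodic rate r = 0.0375/12 per month; n is counted in months.
With n = 204: PMT = 5,000,000 / ([((1+r)^n − 1)/r]) = $17,558.82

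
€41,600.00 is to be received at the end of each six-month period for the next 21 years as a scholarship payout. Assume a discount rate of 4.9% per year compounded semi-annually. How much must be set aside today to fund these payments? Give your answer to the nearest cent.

€1,083,596.52

This is an ordinary annuity: 42 payments of €41,600.00 at the end of each six-month period.
Periodic rate r = 0.049/2 per half-year; n is counted in half-years.
PV = PMT × [(1 − (1+r)^−n)/r] = 41,600 × [1 − (1+r)^−42] / r = €1,083,596.52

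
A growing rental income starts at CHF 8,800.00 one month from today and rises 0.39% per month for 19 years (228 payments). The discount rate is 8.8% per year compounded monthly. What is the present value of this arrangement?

CHF 1,386,315.46

Periodic rate r = 0.088/12 per month; n is counted in months.
Growing ordinary annuity: PV = PMT₁ × [1 − ((1+g)/(1+r))^n] / (r − g) = 8,800 × [1 − ((1+0.0039)/(1+r))^228] / (r − 0.0039) = CHF 1,386,315.46.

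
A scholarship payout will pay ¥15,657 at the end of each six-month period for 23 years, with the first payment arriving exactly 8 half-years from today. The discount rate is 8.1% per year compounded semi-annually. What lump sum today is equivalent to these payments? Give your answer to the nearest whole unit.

¥245,648

Ordinary annuity of 46 payments, first payment at period 8.
Periodic rate r = 0.081/2 per half-year; n is counted in half-years.
The ordinary-annuity PV formula values the stream one period before the first payment (period 7); discount that back 7 periods:
PV₀ = 15,657 × [1 − (1+r)^−46] / r × (1+r)^−7 = ¥245,648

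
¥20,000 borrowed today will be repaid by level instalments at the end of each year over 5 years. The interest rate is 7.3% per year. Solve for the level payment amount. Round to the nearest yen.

¥4,917

Level ordinary annuity; solve PV = PMT × [(1 − (1+r)^−n)/r] for PMT.
Periodic rate r = 0.073 per year.
With n = 5: PMT = 20,000 / ([(1 − (1+r)^−n)/r]) = ¥4,917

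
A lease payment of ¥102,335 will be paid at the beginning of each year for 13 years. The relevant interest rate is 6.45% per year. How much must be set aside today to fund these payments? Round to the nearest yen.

¥939,519

This is an annuity due: 13 payments of ¥102,335 at the beginning of each year.
Periodic rate r = 0.0645 per year.
PV = PMT × [(1 − (1+r)^−n)/r] × (1+r) = 102,335 × [1 − (1+r)^−13] / r × (1+r) = ¥939,519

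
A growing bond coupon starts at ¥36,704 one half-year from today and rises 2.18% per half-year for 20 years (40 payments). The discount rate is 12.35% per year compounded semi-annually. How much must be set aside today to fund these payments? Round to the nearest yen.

Periodic rate r = 0.1235/2 per half-year; n is counted in half-years.
Growing ordinary annuity: PV = PMT₁ × [1 − ((1+g)/(1+r))^n] / (r − g) = 36,704 × [1 − ((1+0.0218)/(1+r))^40] / (r − 0.0218) = ¥720,622.

¥720,622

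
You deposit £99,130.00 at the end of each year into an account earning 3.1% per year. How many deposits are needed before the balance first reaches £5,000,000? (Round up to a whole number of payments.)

Periodic rate r = 0.031 per year.
Ordinary annuity FV: 5,000,000 = 99,130 × [((1+r)^n − 1)/r].
(1+r)^n = 1 + 5,000,000 × r / 99,130, so n = ln(1 + 5,000,000·r/99,130) / ln(1+r) = 30.84.
Round up to a whole number of payments: n = 31.

31 payments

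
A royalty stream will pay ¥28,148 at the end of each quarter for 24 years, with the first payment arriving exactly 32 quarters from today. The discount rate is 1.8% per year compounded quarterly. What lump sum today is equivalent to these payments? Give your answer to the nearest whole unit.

Ordinary annuity of 96 payments, first payment at period 32.
Periodic rate r = 0.018/4 per quarter; n is counted in quarters.
The ordinary-annuity PV formula values the stream one period before the first payment (period 31); discount that back 31 periods:
PV₀ = 28,148 × [1 − (1+r)^−96] / r × (1+r)^−31 = ¥1,905,701

¥1,905,701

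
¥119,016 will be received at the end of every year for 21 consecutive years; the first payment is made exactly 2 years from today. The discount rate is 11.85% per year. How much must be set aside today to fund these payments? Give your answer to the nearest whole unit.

¥812,462

Ordinary annuity of 21 payments, first payment at period 2.
Periodic rate r = 0.1185 per year.
The ordinary-annuity PV formula values the stream one period before the first payment (period 1); discount that back 1 periods:
PV₀ = 119,016 × [1 − (1+r)^−21] / r × (1+r)^−1 = ¥812,462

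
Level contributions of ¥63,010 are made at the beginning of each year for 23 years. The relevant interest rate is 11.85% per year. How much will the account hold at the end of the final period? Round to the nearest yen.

¥7,220,726

This is an annuity due: 23 deposits of ¥63,010 at the beginning of each year.
Periodic rate r = 0.1185 per year.
FV = PMT × [((1+r)^n − 1)/r] × (1+r) = 63,010 × [(1+r)^23 − 1] / r × (1+r) = ¥7,220,726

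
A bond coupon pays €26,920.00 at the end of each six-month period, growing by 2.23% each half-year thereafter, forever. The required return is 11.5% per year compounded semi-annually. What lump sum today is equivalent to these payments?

€764,772.73

Periodic rate r = 0.115/2 per half-year.
Growing perpetuity (Gordon): PV = PMT₁ / (r − g) = 26,920 / (r − 0.0223) = €764,772.73.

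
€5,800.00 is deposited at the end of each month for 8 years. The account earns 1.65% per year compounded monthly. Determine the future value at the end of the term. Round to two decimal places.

This is an ordinary annuity: 96 deposits of €5,800.00 at the end of each month.
Periodic rate r = 0.0165/12 per month; n is counted in months.
FV = PMT × [((1+r)^n − 1)/r] = 5,800 × [(1+r)^96 − 1] / r = €594,784.15

€594,784.15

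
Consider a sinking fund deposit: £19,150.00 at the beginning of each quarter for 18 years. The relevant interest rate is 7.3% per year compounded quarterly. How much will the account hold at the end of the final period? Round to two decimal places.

This is an annuity due: 72 deposits of £19,150.00 at the beginning of each quarter.
Periodic rate r = 0.073/4 per quarter; n is counted in quarters.
FV = PMT × [((1+r)^n − 1)/r] × (1+r) = 19,150 × [(1+r)^72 − 1] / r × (1+r) = £2,860,502.82

£2,860,502.82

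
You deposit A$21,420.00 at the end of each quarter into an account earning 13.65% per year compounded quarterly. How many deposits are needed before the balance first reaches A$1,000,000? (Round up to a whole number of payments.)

Periodic rate r = 0.1365/4 per quarter; n is counted in quarters.
Ordinary annuity FV: 1,000,000 = 21,420 × [((1+r)^n − 1)/r].
(1+r)^n = 1 + 1,000,000 × r / 21,420, so n = ln(1 + 1,000,000·r/21,420) / ln(1+r) = 28.40.
Round up to a whole number of payments: n = 29.

29 payments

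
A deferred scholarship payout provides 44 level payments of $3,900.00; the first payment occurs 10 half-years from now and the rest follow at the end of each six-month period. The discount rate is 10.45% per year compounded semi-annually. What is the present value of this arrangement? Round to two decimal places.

Ordinary annuity of 44 payments, first payment at period 10.
Periodic rate r = 0.1045/2 per half-year; n is counted in half-years.
The ordinary-annuity PV formula values the stream one period before the first payment (period 9); discount that back 9 periods:
PV₀ = 3,900 × [1 − (1+r)^−44] / r × (1+r)^−9 = $42,176.63

$42,176.63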